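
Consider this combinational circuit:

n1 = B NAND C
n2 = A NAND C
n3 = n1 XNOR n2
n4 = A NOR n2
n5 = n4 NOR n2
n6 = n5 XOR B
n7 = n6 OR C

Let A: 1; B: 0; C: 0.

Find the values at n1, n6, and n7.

n1 = 1  n6 = 0  n7 = 0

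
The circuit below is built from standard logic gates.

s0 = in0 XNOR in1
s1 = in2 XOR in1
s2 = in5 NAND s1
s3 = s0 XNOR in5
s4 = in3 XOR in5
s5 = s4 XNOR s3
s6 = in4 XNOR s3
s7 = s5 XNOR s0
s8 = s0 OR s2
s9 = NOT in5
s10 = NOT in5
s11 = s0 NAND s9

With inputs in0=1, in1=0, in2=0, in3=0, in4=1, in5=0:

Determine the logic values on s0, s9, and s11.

s0 = 0, s9 = 1, s11 = 1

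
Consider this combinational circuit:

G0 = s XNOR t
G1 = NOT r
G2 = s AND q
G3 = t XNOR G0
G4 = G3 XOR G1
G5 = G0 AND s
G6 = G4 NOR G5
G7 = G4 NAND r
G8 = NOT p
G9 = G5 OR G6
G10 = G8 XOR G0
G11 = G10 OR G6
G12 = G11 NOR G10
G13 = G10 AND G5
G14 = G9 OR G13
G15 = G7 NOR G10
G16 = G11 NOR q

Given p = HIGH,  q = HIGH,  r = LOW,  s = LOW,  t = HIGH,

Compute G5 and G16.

G0 = s XNOR t = LOW XNOR HIGH = LOW
G1 = NOT r = NOT LOW = HIGH
G3 = t XNOR G0 = HIGH XNOR LOW = LOW
G4 = G3 XOR G1 = LOW XOR HIGH = HIGH
G5 = G0 AND s = LOW AND LOW = LOW
G6 = G4 NOR G5 = HIGH NOR LOW = LOW
G8 = NOT p = NOT HIGH = LOW
G10 = G8 XOR G0 = LOW XOR LOW = LOW
G11 = G10 OR G6 = LOW OR LOW = LOW
G16 = G11 NOR q = LOW NOR HIGH = LOW

G5 = LOW, G16 = LOW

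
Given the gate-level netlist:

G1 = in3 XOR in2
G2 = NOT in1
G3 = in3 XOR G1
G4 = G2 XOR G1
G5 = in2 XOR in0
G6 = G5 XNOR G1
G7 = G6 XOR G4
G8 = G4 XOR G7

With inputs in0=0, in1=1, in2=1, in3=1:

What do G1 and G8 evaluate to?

G1 = 0; G8 = 0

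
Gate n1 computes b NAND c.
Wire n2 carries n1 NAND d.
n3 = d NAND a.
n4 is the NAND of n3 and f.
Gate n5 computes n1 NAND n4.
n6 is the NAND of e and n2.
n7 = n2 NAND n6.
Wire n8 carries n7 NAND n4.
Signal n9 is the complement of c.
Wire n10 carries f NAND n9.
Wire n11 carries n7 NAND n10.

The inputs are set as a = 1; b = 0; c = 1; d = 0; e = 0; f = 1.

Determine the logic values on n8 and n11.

n8 = 1, n11 = 1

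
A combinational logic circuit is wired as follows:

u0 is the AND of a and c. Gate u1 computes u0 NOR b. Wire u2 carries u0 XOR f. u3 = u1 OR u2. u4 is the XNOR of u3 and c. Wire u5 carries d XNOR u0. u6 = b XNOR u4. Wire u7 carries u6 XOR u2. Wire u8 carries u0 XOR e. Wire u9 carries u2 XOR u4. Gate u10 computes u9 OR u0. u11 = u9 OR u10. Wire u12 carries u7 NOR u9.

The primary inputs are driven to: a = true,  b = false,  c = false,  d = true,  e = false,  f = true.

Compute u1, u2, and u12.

u1 = true; u2 = true; u12 = false

u0 = a AND c = true AND false = false
u1 = u0 NOR b = false NOR false = true
u2 = u0 XOR f = false XOR true = true
u3 = u1 OR u2 = true OR true = true
u4 = u3 XNOR c = true XNOR false = false
u6 = b XNOR u4 = false XNOR false = true
u7 = u6 XOR u2 = true XOR true = false
u9 = u2 XOR u4 = true XOR false = true
u12 = u7 NOR u9 = false NOR true = false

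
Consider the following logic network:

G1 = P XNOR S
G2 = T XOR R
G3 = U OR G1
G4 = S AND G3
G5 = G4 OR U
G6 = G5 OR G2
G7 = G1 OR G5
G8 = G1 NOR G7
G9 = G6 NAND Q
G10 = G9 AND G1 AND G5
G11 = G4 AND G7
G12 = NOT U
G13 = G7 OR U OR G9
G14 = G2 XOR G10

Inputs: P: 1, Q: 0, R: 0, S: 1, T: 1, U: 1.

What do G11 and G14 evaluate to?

G11 = 1; G14 = 0

G1 = P XNOR S = 1 XNOR 1 = 1
G2 = T XOR R = 1 XOR 0 = 1
G3 = U OR G1 = 1 OR 1 = 1
G4 = S AND G3 = 1 AND 1 = 1
G5 = G4 OR U = 1 OR 1 = 1
G6 = G5 OR G2 = 1 OR 1 = 1
G7 = G1 OR G5 = 1 OR 1 = 1
G9 = G6 NAND Q = 1 NAND 0 = 1
G10 = G9 AND G1 AND G5 = 1 AND 1 AND 1 = 1
G11 = G4 AND G7 = 1 AND 1 = 1
G14 = G2 XOR G10 = 1 XOR 1 = 0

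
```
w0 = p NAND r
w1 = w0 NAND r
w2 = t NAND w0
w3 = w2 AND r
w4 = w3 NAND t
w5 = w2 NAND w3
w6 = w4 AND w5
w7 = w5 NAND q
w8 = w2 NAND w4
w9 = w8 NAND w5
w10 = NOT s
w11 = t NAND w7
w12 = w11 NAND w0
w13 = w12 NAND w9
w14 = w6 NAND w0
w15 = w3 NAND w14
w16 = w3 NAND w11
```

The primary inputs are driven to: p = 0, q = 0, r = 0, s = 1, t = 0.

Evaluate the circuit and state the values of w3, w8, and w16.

w0 = p NAND r = 0 NAND 0 = 1
w2 = t NAND w0 = 0 NAND 1 = 1
w3 = w2 AND r = 1 AND 0 = 0
w4 = w3 NAND t = 0 NAND 0 = 1
w5 = w2 NAND w3 = 1 NAND 0 = 1
w7 = w5 NAND q = 1 NAND 0 = 1
w8 = w2 NAND w4 = 1 NAND 1 = 0
w11 = t NAND w7 = 0 NAND 1 = 1
w16 = w3 NAND w11 = 0 NAND 1 = 1

w3 = 0, w8 = 0, w16 = 1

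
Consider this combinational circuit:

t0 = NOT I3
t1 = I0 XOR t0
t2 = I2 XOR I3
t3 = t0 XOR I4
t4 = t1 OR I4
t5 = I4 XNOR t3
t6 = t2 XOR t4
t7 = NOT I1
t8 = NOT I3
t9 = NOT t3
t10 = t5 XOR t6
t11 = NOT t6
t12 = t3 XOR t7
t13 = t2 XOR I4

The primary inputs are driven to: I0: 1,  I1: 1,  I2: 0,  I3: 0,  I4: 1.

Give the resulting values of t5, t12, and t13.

t5 = 0; t12 = 0; t13 = 1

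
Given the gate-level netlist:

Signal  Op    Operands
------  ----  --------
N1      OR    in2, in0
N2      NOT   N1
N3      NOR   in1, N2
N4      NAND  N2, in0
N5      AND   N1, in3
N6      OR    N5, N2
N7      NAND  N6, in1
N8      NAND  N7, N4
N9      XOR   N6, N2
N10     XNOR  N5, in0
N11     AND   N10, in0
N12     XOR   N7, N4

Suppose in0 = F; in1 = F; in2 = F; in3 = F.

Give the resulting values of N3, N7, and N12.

N3 = F  N7 = T  N12 = F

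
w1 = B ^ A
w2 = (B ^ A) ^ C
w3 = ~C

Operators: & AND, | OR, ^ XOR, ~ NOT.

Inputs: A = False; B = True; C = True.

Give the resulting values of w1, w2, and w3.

w1 = True, w2 = False, w3 = False

w1 = True ^ False = True
w2 = (True ^ False) ^ True = False
w3 = ~True = False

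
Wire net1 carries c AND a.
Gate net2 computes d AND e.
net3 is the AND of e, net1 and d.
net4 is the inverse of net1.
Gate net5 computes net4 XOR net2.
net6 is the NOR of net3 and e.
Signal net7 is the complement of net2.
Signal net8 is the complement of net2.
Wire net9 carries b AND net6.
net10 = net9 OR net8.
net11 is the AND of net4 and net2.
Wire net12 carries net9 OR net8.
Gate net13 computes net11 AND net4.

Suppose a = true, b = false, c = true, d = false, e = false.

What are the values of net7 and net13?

net7 = true  net13 = false

net1 = c AND a = true AND true = true
net2 = d AND e = false AND false = false
net4 = NOT net1 = NOT true = false
net7 = NOT net2 = NOT false = true
net11 = net4 AND net2 = false AND false = false
net13 = net11 AND net4 = false AND false = false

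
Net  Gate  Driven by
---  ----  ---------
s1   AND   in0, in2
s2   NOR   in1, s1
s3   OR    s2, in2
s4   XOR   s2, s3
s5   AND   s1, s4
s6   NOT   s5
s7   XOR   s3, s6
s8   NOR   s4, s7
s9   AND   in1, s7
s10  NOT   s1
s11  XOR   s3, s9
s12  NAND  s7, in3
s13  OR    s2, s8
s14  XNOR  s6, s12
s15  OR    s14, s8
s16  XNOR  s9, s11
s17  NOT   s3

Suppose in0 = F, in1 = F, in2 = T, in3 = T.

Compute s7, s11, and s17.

s7 = F, s11 = T, s17 = F

s1 = in0 AND in2 = F AND T = F
s2 = in1 NOR s1 = F NOR F = T
s3 = s2 OR in2 = T OR T = T
s4 = s2 XOR s3 = T XOR T = F
s5 = s1 AND s4 = F AND F = F
s6 = NOT s5 = NOT F = T
s7 = s3 XOR s6 = T XOR T = F
s9 = in1 AND s7 = F AND F = F
s11 = s3 XOR s9 = T XOR F = T
s17 = NOT s3 = NOT T = F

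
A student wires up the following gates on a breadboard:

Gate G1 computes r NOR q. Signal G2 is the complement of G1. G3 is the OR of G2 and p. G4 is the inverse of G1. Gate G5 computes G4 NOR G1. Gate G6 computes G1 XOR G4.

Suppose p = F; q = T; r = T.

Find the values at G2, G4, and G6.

G2 = T; G4 = T; G6 = T

G1 = r NOR q = T NOR T = F
G2 = NOT G1 = NOT F = T
G4 = NOT G1 = NOT F = T
G6 = G1 XOR G4 = F XOR T = T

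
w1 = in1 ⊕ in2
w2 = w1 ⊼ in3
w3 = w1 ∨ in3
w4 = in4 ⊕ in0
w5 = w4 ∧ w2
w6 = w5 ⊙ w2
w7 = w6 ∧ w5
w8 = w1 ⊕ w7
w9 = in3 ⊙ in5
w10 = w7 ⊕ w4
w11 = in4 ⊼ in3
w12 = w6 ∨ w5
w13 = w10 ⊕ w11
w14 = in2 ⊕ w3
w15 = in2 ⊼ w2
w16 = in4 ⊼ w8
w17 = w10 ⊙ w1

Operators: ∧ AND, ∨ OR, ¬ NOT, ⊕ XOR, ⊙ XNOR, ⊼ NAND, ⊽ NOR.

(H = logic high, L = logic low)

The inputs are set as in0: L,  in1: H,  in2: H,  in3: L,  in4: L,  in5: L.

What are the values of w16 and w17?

w16 = H  w17 = H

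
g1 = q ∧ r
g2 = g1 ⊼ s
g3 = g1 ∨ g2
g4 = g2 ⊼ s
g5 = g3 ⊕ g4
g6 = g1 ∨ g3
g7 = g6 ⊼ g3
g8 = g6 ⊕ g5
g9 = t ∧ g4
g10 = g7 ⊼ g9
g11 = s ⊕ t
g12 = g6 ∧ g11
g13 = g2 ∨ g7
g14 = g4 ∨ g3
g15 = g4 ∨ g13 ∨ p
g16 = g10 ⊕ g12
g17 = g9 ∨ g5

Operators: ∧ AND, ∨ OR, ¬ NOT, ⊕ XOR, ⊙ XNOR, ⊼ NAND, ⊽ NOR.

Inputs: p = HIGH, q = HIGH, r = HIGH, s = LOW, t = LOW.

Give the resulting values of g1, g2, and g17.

g1 = q AND r = HIGH AND HIGH = HIGH
g2 = g1 NAND s = HIGH NAND LOW = HIGH
g3 = g1 OR g2 = HIGH OR HIGH = HIGH
g4 = g2 NAND s = HIGH NAND LOW = HIGH
g5 = g3 XOR g4 = HIGH XOR HIGH = LOW
g9 = t AND g4 = LOW AND HIGH = LOW
g17 = g9 OR g5 = LOW OR LOW = LOW

g1 = HIGH  g2 = HIGH  g17 = LOW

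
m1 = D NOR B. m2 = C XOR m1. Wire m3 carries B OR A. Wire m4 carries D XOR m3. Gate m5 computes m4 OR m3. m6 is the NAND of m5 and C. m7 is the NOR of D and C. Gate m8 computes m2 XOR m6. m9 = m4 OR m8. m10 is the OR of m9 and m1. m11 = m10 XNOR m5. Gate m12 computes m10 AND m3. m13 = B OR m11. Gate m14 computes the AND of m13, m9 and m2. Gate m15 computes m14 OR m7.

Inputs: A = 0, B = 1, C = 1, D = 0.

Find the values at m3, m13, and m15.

m1 = D NOR B = 0 NOR 1 = 0
m2 = C XOR m1 = 1 XOR 0 = 1
m3 = B OR A = 1 OR 0 = 1
m4 = D XOR m3 = 0 XOR 1 = 1
m5 = m4 OR m3 = 1 OR 1 = 1
m6 = m5 NAND C = 1 NAND 1 = 0
m7 = D NOR C = 0 NOR 1 = 0
m8 = m2 XOR m6 = 1 XOR 0 = 1
m9 = m4 OR m8 = 1 OR 1 = 1
m10 = m9 OR m1 = 1 OR 0 = 1
m11 = m10 XNOR m5 = 1 XNOR 1 = 1
m13 = B OR m11 = 1 OR 1 = 1
m14 = m13 AND m9 AND m2 = 1 AND 1 AND 1 = 1
m15 = m14 OR m7 = 1 OR 0 = 1

m3 = 1, m13 = 1, m15 = 1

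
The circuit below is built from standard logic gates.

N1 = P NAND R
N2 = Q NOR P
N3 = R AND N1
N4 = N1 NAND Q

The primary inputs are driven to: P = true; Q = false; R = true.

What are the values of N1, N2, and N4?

N1 = P NAND R = true NAND true = false
N2 = Q NOR P = false NOR true = false
N4 = N1 NAND Q = false NAND false = true

N1 = false, N2 = false, N4 = true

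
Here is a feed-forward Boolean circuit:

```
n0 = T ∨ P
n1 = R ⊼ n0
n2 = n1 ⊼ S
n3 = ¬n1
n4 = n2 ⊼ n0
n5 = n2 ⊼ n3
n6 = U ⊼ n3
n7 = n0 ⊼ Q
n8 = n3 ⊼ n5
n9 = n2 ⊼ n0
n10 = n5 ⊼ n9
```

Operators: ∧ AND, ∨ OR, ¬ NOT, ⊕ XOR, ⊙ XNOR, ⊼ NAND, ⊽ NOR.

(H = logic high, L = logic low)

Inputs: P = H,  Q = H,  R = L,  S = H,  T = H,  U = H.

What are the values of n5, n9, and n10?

n5 = H, n9 = H, n10 = L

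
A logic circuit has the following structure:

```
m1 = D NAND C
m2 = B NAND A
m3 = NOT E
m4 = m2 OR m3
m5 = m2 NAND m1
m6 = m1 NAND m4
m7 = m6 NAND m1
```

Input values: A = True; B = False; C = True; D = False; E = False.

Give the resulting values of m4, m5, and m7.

m4 = True  m5 = False  m7 = True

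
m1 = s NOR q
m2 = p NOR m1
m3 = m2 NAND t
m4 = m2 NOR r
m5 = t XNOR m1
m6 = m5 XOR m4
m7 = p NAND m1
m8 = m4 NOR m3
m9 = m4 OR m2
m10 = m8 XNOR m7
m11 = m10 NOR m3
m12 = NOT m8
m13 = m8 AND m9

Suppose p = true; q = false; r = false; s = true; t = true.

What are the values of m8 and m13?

m8 = false; m13 = false

m1 = s NOR q = true NOR false = false
m2 = p NOR m1 = true NOR false = false
m3 = m2 NAND t = false NAND true = true
m4 = m2 NOR r = false NOR false = true
m8 = m4 NOR m3 = true NOR true = false
m9 = m4 OR m2 = true OR false = true
m13 = m8 AND m9 = false AND true = false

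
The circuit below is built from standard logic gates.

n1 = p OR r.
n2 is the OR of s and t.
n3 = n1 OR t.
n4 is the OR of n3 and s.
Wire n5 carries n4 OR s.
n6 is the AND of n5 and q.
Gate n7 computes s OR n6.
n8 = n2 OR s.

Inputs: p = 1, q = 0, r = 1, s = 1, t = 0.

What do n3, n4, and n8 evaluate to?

n3 = 1  n4 = 1  n8 = 1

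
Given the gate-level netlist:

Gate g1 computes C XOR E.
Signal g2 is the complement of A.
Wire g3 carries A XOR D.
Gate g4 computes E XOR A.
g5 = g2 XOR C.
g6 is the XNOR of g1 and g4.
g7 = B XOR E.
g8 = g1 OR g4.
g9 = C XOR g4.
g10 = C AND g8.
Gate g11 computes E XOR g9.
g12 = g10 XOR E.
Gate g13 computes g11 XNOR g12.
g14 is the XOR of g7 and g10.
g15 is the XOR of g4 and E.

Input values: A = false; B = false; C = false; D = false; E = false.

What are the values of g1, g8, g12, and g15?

g1 = false, g8 = false, g12 = false, g15 = false

g1 = C XOR E = false XOR false = false
g4 = E XOR A = false XOR false = false
g8 = g1 OR g4 = false OR false = false
g10 = C AND g8 = false AND false = false
g12 = g10 XOR E = false XOR false = false
g15 = g4 XOR E = false XOR false = false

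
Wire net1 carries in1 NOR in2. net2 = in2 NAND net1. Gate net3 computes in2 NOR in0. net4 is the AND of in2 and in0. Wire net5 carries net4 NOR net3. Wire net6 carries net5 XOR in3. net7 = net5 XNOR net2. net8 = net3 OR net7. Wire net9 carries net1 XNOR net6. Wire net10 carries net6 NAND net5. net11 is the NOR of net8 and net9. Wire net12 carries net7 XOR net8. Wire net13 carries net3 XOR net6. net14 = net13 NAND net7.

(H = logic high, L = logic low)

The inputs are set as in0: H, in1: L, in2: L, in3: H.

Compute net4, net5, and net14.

net4 = L; net5 = H; net14 = H

net1 = in1 NOR in2 = L NOR L = H
net2 = in2 NAND net1 = L NAND H = H
net3 = in2 NOR in0 = L NOR H = L
net4 = in2 AND in0 = L AND H = L
net5 = net4 NOR net3 = L NOR L = H
net6 = net5 XOR in3 = H XOR H = L
net7 = net5 XNOR net2 = H XNOR H = H
net13 = net3 XOR net6 = L XOR L = L
net14 = net13 NAND net7 = L NAND H = H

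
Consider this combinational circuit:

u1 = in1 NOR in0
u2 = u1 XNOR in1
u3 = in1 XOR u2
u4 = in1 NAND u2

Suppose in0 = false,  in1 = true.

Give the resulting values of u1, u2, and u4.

u1 = in1 NOR in0 = true NOR false = false
u2 = u1 XNOR in1 = false XNOR true = false
u4 = in1 NAND u2 = true NAND false = true

u1 = false, u2 = false, u4 = true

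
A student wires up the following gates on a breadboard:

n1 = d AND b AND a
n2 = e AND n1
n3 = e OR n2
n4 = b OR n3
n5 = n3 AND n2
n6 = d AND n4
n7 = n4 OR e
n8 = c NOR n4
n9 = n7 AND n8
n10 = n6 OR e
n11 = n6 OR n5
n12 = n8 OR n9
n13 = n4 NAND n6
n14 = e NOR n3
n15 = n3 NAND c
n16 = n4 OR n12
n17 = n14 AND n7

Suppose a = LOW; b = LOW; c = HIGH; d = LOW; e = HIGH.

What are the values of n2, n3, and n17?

n1 = d AND b AND a = LOW AND LOW AND LOW = LOW
n2 = e AND n1 = HIGH AND LOW = LOW
n3 = e OR n2 = HIGH OR LOW = HIGH
n4 = b OR n3 = LOW OR HIGH = HIGH
n7 = n4 OR e = HIGH OR HIGH = HIGH
n14 = e NOR n3 = HIGH NOR HIGH = LOW
n17 = n14 AND n7 = LOW AND HIGH = LOW

n2 = LOW  n3 = HIGH  n17 = LOW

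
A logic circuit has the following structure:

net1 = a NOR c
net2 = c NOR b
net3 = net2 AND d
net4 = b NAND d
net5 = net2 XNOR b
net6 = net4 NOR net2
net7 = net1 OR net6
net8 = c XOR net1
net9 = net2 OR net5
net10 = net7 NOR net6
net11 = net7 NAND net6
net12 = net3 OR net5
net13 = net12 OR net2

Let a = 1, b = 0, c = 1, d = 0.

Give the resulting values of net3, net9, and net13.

net3 = 0, net9 = 1, net13 = 1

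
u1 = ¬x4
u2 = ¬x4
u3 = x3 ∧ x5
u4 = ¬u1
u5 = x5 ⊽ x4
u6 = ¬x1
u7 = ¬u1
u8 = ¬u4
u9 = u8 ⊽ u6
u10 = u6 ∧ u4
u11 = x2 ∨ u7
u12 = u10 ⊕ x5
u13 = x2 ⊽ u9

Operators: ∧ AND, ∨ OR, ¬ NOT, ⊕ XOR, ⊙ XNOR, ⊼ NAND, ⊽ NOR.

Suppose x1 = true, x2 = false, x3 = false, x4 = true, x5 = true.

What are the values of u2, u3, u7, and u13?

u2 = false, u3 = false, u7 = true, u13 = false

u1 = NOT x4 = NOT true = false
u2 = NOT x4 = NOT true = false
u3 = x3 AND x5 = false AND true = false
u4 = NOT u1 = NOT false = true
u6 = NOT x1 = NOT true = false
u7 = NOT u1 = NOT false = true
u8 = NOT u4 = NOT true = false
u9 = u8 NOR u6 = false NOR false = true
u13 = x2 NOR u9 = false NOR true = false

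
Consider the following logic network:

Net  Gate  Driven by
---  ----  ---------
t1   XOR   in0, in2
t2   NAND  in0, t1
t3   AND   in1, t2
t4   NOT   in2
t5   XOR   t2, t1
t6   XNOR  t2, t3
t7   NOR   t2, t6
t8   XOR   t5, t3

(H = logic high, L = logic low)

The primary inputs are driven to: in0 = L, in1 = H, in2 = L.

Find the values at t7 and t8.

t1 = in0 XOR in2 = L XOR L = L
t2 = in0 NAND t1 = L NAND L = H
t3 = in1 AND t2 = H AND H = H
t5 = t2 XOR t1 = H XOR L = H
t6 = t2 XNOR t3 = H XNOR H = H
t7 = t2 NOR t6 = H NOR H = L
t8 = t5 XOR t3 = H XOR H = L

t7 = L, t8 = L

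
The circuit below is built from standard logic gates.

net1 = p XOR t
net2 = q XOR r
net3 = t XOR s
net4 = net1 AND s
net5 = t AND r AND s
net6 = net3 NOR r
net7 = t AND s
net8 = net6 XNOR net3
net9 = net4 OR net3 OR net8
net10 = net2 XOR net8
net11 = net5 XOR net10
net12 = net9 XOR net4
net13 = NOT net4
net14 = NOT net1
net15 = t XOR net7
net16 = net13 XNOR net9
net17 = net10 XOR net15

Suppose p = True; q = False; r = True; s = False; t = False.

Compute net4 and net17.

net4 = False; net17 = False

net1 = p XOR t = True XOR False = True
net2 = q XOR r = False XOR True = True
net3 = t XOR s = False XOR False = False
net4 = net1 AND s = True AND False = False
net6 = net3 NOR r = False NOR True = False
net7 = t AND s = False AND False = False
net8 = net6 XNOR net3 = False XNOR False = True
net10 = net2 XOR net8 = True XOR True = False
net15 = t XOR net7 = False XOR False = False
net17 = net10 XOR net15 = False XOR False = False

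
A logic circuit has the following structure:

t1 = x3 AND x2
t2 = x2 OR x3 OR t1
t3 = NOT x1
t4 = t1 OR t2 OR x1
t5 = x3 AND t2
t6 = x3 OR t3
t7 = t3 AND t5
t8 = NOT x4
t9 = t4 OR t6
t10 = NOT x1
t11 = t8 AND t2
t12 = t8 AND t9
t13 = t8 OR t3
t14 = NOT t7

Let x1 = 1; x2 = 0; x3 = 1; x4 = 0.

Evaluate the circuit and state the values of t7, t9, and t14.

t1 = x3 AND x2 = 1 AND 0 = 0
t2 = x2 OR x3 OR t1 = 0 OR 1 OR 0 = 1
t3 = NOT x1 = NOT 1 = 0
t4 = t1 OR t2 OR x1 = 0 OR 1 OR 1 = 1
t5 = x3 AND t2 = 1 AND 1 = 1
t6 = x3 OR t3 = 1 OR 0 = 1
t7 = t3 AND t5 = 0 AND 1 = 0
t9 = t4 OR t6 = 1 OR 1 = 1
t14 = NOT t7 = NOT 0 = 1

t7 = 0  t9 = 1  t14 = 1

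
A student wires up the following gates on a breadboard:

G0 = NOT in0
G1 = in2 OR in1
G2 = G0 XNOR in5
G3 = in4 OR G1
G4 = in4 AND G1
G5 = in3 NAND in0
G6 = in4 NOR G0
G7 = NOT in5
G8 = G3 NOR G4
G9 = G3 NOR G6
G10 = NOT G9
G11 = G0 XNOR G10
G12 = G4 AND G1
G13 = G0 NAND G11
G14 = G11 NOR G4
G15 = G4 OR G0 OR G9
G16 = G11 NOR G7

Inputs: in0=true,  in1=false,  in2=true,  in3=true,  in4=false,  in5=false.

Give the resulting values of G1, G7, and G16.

G1 = true; G7 = true; G16 = false

G0 = NOT in0 = NOT true = false
G1 = in2 OR in1 = true OR false = true
G3 = in4 OR G1 = false OR true = true
G6 = in4 NOR G0 = false NOR false = true
G7 = NOT in5 = NOT false = true
G9 = G3 NOR G6 = true NOR true = false
G10 = NOT G9 = NOT false = true
G11 = G0 XNOR G10 = false XNOR true = false
G16 = G11 NOR G7 = false NOR true = false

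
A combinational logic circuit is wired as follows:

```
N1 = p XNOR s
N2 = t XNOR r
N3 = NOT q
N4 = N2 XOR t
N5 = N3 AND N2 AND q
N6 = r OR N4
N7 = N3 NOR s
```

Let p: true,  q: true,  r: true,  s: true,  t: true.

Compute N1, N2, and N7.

N1 = true, N2 = true, N7 = false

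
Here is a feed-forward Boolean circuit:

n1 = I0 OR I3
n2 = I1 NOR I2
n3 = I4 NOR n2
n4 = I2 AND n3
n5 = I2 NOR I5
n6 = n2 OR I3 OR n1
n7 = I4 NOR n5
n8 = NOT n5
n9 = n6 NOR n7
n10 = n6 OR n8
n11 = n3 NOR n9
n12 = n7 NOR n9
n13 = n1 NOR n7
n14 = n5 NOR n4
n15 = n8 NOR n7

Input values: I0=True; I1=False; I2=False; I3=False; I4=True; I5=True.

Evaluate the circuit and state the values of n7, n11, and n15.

n1 = I0 OR I3 = True OR False = True
n2 = I1 NOR I2 = False NOR False = True
n3 = I4 NOR n2 = True NOR True = False
n5 = I2 NOR I5 = False NOR True = False
n6 = n2 OR I3 OR n1 = True OR False OR True = True
n7 = I4 NOR n5 = True NOR False = False
n8 = NOT n5 = NOT False = True
n9 = n6 NOR n7 = True NOR False = False
n11 = n3 NOR n9 = False NOR False = True
n15 = n8 NOR n7 = True NOR False = False

n7 = False, n11 = True, n15 = False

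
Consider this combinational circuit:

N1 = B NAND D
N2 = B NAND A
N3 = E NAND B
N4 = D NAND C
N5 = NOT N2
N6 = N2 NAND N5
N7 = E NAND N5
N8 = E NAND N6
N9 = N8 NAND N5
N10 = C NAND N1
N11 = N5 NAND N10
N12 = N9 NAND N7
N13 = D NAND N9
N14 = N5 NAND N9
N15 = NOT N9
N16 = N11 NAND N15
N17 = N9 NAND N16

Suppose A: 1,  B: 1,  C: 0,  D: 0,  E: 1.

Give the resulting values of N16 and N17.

N16 = 1, N17 = 0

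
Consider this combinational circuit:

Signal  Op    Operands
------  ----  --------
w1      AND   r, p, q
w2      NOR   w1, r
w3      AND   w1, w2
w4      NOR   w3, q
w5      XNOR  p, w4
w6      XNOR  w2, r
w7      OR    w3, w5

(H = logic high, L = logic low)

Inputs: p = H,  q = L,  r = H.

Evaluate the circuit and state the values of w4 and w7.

w1 = r AND p AND q = H AND H AND L = L
w2 = w1 NOR r = L NOR H = L
w3 = w1 AND w2 = L AND L = L
w4 = w3 NOR q = L NOR L = H
w5 = p XNOR w4 = H XNOR H = H
w7 = w3 OR w5 = L OR H = H

w4 = H; w7 = H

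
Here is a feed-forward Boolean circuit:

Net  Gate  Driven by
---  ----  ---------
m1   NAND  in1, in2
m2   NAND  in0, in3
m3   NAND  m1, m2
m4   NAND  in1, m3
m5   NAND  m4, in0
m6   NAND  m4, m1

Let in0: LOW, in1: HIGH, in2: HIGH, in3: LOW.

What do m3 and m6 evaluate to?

m1 = in1 NAND in2 = HIGH NAND HIGH = LOW
m2 = in0 NAND in3 = LOW NAND LOW = HIGH
m3 = m1 NAND m2 = LOW NAND HIGH = HIGH
m4 = in1 NAND m3 = HIGH NAND HIGH = LOW
m6 = m4 NAND m1 = LOW NAND LOW = HIGH

m3 = HIGH  m6 = HIGH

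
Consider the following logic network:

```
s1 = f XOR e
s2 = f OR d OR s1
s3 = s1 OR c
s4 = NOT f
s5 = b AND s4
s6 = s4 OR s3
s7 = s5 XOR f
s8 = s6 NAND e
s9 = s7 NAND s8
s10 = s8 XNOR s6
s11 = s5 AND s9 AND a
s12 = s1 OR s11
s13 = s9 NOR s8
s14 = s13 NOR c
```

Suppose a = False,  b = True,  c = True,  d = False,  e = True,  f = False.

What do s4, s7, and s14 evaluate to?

s1 = f XOR e = False XOR True = True
s3 = s1 OR c = True OR True = True
s4 = NOT f = NOT False = True
s5 = b AND s4 = True AND True = True
s6 = s4 OR s3 = True OR True = True
s7 = s5 XOR f = True XOR False = True
s8 = s6 NAND e = True NAND True = False
s9 = s7 NAND s8 = True NAND False = True
s13 = s9 NOR s8 = True NOR False = False
s14 = s13 NOR c = False NOR True = False

s4 = True; s7 = True; s14 = False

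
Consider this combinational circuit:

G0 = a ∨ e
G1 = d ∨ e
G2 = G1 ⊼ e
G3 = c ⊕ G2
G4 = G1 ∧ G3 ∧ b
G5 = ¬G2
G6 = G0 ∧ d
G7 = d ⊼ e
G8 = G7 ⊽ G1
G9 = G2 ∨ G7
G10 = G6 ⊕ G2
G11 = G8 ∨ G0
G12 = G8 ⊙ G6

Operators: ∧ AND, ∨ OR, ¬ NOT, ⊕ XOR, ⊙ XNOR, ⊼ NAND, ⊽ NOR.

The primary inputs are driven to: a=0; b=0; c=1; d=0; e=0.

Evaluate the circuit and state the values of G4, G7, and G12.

G4 = 0, G7 = 1, G12 = 1

G0 = a OR e = 0 OR 0 = 0
G1 = d OR e = 0 OR 0 = 0
G2 = G1 NAND e = 0 NAND 0 = 1
G3 = c XOR G2 = 1 XOR 1 = 0
G4 = G1 AND G3 AND b = 0 AND 0 AND 0 = 0
G6 = G0 AND d = 0 AND 0 = 0
G7 = d NAND e = 0 NAND 0 = 1
G8 = G7 NOR G1 = 1 NOR 0 = 0
G12 = G8 XNOR G6 = 0 XNOR 0 = 1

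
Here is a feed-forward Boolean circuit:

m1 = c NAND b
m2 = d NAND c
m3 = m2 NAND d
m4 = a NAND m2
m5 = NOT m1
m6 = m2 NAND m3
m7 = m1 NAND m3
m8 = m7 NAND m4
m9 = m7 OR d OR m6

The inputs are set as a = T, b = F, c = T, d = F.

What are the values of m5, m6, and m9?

m5 = F, m6 = F, m9 = F

m1 = c NAND b = T NAND F = T
m2 = d NAND c = F NAND T = T
m3 = m2 NAND d = T NAND F = T
m5 = NOT m1 = NOT T = F
m6 = m2 NAND m3 = T NAND T = F
m7 = m1 NAND m3 = T NAND T = F
m9 = m7 OR d OR m6 = F OR F OR F = F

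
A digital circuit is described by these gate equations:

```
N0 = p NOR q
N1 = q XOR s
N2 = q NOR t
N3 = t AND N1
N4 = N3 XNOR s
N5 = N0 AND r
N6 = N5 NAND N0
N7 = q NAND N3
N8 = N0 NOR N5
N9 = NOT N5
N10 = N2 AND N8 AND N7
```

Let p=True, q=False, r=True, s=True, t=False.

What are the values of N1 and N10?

N1 = True, N10 = True

N0 = p NOR q = True NOR False = False
N1 = q XOR s = False XOR True = True
N2 = q NOR t = False NOR False = True
N3 = t AND N1 = False AND True = False
N5 = N0 AND r = False AND True = False
N7 = q NAND N3 = False NAND False = True
N8 = N0 NOR N5 = False NOR False = True
N10 = N2 AND N8 AND N7 = True AND True AND True = True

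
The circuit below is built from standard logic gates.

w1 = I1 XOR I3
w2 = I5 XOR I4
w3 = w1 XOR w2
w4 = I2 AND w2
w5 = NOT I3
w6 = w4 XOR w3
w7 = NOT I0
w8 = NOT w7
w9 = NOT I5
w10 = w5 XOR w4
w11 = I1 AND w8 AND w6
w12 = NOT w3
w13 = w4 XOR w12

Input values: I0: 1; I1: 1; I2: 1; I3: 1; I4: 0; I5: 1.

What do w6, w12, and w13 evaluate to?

w6 = 0, w12 = 0, w13 = 1

w1 = I1 XOR I3 = 1 XOR 1 = 0
w2 = I5 XOR I4 = 1 XOR 0 = 1
w3 = w1 XOR w2 = 0 XOR 1 = 1
w4 = I2 AND w2 = 1 AND 1 = 1
w6 = w4 XOR w3 = 1 XOR 1 = 0
w12 = NOT w3 = NOT 1 = 0
w13 = w4 XOR w12 = 1 XOR 0 = 1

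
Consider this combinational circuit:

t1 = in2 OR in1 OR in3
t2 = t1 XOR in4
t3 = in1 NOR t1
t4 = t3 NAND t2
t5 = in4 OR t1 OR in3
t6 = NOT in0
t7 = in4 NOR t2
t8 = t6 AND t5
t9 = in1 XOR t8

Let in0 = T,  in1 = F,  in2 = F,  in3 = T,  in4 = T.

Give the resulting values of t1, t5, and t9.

t1 = T; t5 = T; t9 = F

t1 = in2 OR in1 OR in3 = F OR F OR T = T
t5 = in4 OR t1 OR in3 = T OR T OR T = T
t6 = NOT in0 = NOT T = F
t8 = t6 AND t5 = F AND T = F
t9 = in1 XOR t8 = F XOR F = F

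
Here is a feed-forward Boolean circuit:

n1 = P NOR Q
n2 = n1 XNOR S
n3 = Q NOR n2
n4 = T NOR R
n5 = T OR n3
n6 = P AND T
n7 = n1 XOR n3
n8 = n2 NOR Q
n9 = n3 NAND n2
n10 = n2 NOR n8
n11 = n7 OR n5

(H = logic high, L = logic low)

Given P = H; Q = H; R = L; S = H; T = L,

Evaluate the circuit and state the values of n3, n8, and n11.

n3 = L; n8 = L; n11 = L

n1 = P NOR Q = H NOR H = L
n2 = n1 XNOR S = L XNOR H = L
n3 = Q NOR n2 = H NOR L = L
n5 = T OR n3 = L OR L = L
n7 = n1 XOR n3 = L XOR L = L
n8 = n2 NOR Q = L NOR H = L
n11 = n7 OR n5 = L OR L = L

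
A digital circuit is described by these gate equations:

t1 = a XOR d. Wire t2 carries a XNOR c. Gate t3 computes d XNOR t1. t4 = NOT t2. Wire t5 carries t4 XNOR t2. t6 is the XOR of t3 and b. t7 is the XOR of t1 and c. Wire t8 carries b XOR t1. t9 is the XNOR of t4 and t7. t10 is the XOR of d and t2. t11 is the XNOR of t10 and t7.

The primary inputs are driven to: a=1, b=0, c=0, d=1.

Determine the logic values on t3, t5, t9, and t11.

t3 = 0  t5 = 0  t9 = 0  t11 = 0

t1 = a XOR d = 1 XOR 1 = 0
t2 = a XNOR c = 1 XNOR 0 = 0
t3 = d XNOR t1 = 1 XNOR 0 = 0
t4 = NOT t2 = NOT 0 = 1
t5 = t4 XNOR t2 = 1 XNOR 0 = 0
t7 = t1 XOR c = 0 XOR 0 = 0
t9 = t4 XNOR t7 = 1 XNOR 0 = 0
t10 = d XOR t2 = 1 XOR 0 = 1
t11 = t10 XNOR t7 = 1 XNOR 0 = 0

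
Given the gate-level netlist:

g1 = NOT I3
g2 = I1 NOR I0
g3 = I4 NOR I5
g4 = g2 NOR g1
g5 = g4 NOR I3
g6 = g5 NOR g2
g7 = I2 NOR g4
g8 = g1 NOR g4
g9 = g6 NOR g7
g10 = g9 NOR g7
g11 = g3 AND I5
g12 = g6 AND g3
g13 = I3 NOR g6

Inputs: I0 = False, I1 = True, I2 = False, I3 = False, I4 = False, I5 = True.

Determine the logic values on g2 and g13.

g2 = False, g13 = True

g1 = NOT I3 = NOT False = True
g2 = I1 NOR I0 = True NOR False = False
g4 = g2 NOR g1 = False NOR True = False
g5 = g4 NOR I3 = False NOR False = True
g6 = g5 NOR g2 = True NOR False = False
g13 = I3 NOR g6 = False NOR False = True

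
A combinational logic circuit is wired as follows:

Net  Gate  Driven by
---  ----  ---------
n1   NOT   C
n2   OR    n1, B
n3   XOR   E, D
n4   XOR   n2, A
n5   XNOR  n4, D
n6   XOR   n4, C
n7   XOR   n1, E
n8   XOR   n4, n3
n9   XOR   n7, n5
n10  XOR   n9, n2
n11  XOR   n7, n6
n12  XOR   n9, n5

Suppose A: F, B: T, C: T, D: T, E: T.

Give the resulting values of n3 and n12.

n1 = NOT C = NOT T = F
n2 = n1 OR B = F OR T = T
n3 = E XOR D = T XOR T = F
n4 = n2 XOR A = T XOR F = T
n5 = n4 XNOR D = T XNOR T = T
n7 = n1 XOR E = F XOR T = T
n9 = n7 XOR n5 = T XOR T = F
n12 = n9 XOR n5 = F XOR T = T

n3 = F, n12 = T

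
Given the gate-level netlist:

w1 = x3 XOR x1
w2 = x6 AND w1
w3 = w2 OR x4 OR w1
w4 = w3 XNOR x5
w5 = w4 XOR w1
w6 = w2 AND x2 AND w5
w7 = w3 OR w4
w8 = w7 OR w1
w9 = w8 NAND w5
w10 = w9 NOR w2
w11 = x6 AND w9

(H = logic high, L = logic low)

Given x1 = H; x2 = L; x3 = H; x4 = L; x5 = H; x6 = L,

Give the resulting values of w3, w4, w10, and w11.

w3 = L, w4 = L, w10 = L, w11 = L

w1 = x3 XOR x1 = H XOR H = L
w2 = x6 AND w1 = L AND L = L
w3 = w2 OR x4 OR w1 = L OR L OR L = L
w4 = w3 XNOR x5 = L XNOR H = L
w5 = w4 XOR w1 = L XOR L = L
w7 = w3 OR w4 = L OR L = L
w8 = w7 OR w1 = L OR L = L
w9 = w8 NAND w5 = L NAND L = H
w10 = w9 NOR w2 = H NOR L = L
w11 = x6 AND w9 = L AND H = L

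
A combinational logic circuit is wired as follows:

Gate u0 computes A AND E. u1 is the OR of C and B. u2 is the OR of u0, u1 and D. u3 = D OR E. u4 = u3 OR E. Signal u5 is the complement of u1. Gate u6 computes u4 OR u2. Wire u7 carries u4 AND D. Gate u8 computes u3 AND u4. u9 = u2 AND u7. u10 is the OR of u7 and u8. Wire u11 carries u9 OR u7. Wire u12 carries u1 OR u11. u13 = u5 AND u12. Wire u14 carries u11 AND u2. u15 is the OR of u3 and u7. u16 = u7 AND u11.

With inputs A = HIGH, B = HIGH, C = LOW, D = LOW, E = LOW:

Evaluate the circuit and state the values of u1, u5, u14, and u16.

u1 = HIGH  u5 = LOW  u14 = LOW  u16 = LOW

u0 = A AND E = HIGH AND LOW = LOW
u1 = C OR B = LOW OR HIGH = HIGH
u2 = u0 OR u1 OR D = LOW OR HIGH OR LOW = HIGH
u3 = D OR E = LOW OR LOW = LOW
u4 = u3 OR E = LOW OR LOW = LOW
u5 = NOT u1 = NOT HIGH = LOW
u7 = u4 AND D = LOW AND LOW = LOW
u9 = u2 AND u7 = HIGH AND LOW = LOW
u11 = u9 OR u7 = LOW OR LOW = LOW
u14 = u11 AND u2 = LOW AND HIGH = LOW
u16 = u7 AND u11 = LOW AND LOW = LOW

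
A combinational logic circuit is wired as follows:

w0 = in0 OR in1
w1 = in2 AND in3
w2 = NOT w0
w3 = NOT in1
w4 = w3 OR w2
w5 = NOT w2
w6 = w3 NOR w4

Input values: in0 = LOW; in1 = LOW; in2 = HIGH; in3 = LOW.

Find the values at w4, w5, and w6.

w4 = HIGH; w5 = LOW; w6 = LOW

w0 = in0 OR in1 = LOW OR LOW = LOW
w2 = NOT w0 = NOT LOW = HIGH
w3 = NOT in1 = NOT LOW = HIGH
w4 = w3 OR w2 = HIGH OR HIGH = HIGH
w5 = NOT w2 = NOT HIGH = LOW
w6 = w3 NOR w4 = HIGH NOR HIGH = LOW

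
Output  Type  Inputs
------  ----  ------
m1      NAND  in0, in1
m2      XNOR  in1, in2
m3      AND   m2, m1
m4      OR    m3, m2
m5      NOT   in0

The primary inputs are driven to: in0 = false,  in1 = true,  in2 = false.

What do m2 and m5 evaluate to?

m2 = false, m5 = true

m2 = in1 XNOR in2 = true XNOR false = false
m5 = NOT in0 = NOT false = true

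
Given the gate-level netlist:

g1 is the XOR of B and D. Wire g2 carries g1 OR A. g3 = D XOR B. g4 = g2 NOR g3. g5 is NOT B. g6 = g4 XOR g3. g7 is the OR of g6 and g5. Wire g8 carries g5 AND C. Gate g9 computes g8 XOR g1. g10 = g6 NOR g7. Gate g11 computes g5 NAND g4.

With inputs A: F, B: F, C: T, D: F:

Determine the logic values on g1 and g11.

g1 = F  g11 = F

g1 = B XOR D = F XOR F = F
g2 = g1 OR A = F OR F = F
g3 = D XOR B = F XOR F = F
g4 = g2 NOR g3 = F NOR F = T
g5 = NOT B = NOT F = T
g11 = g5 NAND g4 = T NAND T = F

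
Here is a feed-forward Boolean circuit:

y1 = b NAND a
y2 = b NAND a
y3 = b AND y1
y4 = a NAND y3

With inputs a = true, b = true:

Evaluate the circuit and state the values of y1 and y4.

y1 = false, y4 = true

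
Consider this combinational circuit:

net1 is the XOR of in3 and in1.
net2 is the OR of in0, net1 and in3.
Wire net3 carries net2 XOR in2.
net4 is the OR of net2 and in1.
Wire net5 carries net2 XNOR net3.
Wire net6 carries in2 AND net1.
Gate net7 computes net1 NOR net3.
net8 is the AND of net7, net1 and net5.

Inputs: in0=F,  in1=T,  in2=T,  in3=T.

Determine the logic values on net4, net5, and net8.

net1 = in3 XOR in1 = T XOR T = F
net2 = in0 OR net1 OR in3 = F OR F OR T = T
net3 = net2 XOR in2 = T XOR T = F
net4 = net2 OR in1 = T OR T = T
net5 = net2 XNOR net3 = T XNOR F = F
net7 = net1 NOR net3 = F NOR F = T
net8 = net7 AND net1 AND net5 = T AND F AND F = F

net4 = T  net5 = F  net8 = F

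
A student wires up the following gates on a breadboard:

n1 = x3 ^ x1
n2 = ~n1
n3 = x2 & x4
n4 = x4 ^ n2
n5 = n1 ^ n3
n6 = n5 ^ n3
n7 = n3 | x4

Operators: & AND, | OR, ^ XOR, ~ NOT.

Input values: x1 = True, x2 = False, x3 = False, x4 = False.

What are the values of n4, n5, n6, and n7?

n4 = False; n5 = True; n6 = True; n7 = False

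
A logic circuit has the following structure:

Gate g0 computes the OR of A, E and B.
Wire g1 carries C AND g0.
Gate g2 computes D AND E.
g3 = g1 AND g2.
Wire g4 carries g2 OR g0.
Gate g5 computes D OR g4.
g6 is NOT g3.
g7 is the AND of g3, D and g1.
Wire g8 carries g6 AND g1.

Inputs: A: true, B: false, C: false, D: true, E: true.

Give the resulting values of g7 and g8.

g0 = A OR E OR B = true OR true OR false = true
g1 = C AND g0 = false AND true = false
g2 = D AND E = true AND true = true
g3 = g1 AND g2 = false AND true = false
g6 = NOT g3 = NOT false = true
g7 = g3 AND D AND g1 = false AND true AND false = false
g8 = g6 AND g1 = true AND false = false

g7 = false  g8 = false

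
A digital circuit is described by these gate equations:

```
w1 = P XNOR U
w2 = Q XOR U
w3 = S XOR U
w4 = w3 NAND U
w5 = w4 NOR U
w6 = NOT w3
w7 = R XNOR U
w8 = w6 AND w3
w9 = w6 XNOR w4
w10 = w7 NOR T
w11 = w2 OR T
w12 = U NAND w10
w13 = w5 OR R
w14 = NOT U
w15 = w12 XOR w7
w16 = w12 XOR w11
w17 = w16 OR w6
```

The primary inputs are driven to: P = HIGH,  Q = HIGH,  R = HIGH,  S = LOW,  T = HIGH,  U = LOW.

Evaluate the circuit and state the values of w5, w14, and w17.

w2 = Q XOR U = HIGH XOR LOW = HIGH
w3 = S XOR U = LOW XOR LOW = LOW
w4 = w3 NAND U = LOW NAND LOW = HIGH
w5 = w4 NOR U = HIGH NOR LOW = LOW
w6 = NOT w3 = NOT LOW = HIGH
w7 = R XNOR U = HIGH XNOR LOW = LOW
w10 = w7 NOR T = LOW NOR HIGH = LOW
w11 = w2 OR T = HIGH OR HIGH = HIGH
w12 = U NAND w10 = LOW NAND LOW = HIGH
w14 = NOT U = NOT LOW = HIGH
w16 = w12 XOR w11 = HIGH XOR HIGH = LOW
w17 = w16 OR w6 = LOW OR HIGH = HIGH

w5 = LOW; w14 = HIGH; w17 = HIGH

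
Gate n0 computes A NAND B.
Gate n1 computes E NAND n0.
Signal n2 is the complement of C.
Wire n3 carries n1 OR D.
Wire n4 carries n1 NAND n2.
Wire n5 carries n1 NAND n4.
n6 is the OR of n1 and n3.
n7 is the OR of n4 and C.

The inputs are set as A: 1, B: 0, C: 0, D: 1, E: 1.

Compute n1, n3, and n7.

n0 = A NAND B = 1 NAND 0 = 1
n1 = E NAND n0 = 1 NAND 1 = 0
n2 = NOT C = NOT 0 = 1
n3 = n1 OR D = 0 OR 1 = 1
n4 = n1 NAND n2 = 0 NAND 1 = 1
n7 = n4 OR C = 1 OR 0 = 1

n1 = 0; n3 = 1; n7 = 1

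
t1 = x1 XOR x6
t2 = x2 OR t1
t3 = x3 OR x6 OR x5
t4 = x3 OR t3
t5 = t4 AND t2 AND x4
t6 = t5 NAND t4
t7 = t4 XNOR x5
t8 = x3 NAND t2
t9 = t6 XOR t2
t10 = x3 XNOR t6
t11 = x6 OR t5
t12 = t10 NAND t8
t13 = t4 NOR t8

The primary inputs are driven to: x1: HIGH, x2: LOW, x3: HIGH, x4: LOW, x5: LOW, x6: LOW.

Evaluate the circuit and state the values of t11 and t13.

t11 = LOW, t13 = LOW

t1 = x1 XOR x6 = HIGH XOR LOW = HIGH
t2 = x2 OR t1 = LOW OR HIGH = HIGH
t3 = x3 OR x6 OR x5 = HIGH OR LOW OR LOW = HIGH
t4 = x3 OR t3 = HIGH OR HIGH = HIGH
t5 = t4 AND t2 AND x4 = HIGH AND HIGH AND LOW = LOW
t8 = x3 NAND t2 = HIGH NAND HIGH = LOW
t11 = x6 OR t5 = LOW OR LOW = LOW
t13 = t4 NOR t8 = HIGH NOR LOW = LOW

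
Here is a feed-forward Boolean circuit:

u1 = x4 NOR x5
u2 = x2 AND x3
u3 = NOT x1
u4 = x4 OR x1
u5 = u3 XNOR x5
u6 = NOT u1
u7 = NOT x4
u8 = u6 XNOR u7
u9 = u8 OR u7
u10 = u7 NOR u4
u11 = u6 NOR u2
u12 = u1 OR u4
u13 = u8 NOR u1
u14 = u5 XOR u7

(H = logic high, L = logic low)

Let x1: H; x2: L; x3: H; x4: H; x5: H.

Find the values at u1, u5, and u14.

u1 = L  u5 = L  u14 = L

u1 = x4 NOR x5 = H NOR H = L
u3 = NOT x1 = NOT H = L
u5 = u3 XNOR x5 = L XNOR H = L
u7 = NOT x4 = NOT H = L
u14 = u5 XOR u7 = L XOR L = L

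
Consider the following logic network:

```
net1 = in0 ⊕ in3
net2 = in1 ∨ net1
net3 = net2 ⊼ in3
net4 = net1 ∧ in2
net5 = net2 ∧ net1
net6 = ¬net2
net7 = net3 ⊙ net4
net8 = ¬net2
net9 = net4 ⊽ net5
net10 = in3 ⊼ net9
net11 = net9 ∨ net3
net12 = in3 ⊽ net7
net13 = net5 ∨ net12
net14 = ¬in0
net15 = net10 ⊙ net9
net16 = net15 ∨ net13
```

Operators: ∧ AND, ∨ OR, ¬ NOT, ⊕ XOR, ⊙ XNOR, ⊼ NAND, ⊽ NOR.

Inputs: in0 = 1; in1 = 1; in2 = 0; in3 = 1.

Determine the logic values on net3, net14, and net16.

net1 = in0 XOR in3 = 1 XOR 1 = 0
net2 = in1 OR net1 = 1 OR 0 = 1
net3 = net2 NAND in3 = 1 NAND 1 = 0
net4 = net1 AND in2 = 0 AND 0 = 0
net5 = net2 AND net1 = 1 AND 0 = 0
net7 = net3 XNOR net4 = 0 XNOR 0 = 1
net9 = net4 NOR net5 = 0 NOR 0 = 1
net10 = in3 NAND net9 = 1 NAND 1 = 0
net12 = in3 NOR net7 = 1 NOR 1 = 0
net13 = net5 OR net12 = 0 OR 0 = 0
net14 = NOT in0 = NOT 1 = 0
net15 = net10 XNOR net9 = 0 XNOR 1 = 0
net16 = net15 OR net13 = 0 OR 0 = 0

net3 = 0  net14 = 0  net16 = 0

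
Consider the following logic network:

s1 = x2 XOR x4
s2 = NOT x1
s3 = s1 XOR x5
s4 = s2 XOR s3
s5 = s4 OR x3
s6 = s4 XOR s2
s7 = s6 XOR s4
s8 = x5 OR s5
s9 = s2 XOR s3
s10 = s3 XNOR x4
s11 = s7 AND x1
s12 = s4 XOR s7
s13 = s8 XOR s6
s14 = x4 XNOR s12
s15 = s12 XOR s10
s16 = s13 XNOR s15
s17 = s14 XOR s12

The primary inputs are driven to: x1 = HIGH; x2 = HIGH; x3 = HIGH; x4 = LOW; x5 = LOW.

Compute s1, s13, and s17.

s1 = HIGH; s13 = LOW; s17 = HIGH

s1 = x2 XOR x4 = HIGH XOR LOW = HIGH
s2 = NOT x1 = NOT HIGH = LOW
s3 = s1 XOR x5 = HIGH XOR LOW = HIGH
s4 = s2 XOR s3 = LOW XOR HIGH = HIGH
s5 = s4 OR x3 = HIGH OR HIGH = HIGH
s6 = s4 XOR s2 = HIGH XOR LOW = HIGH
s7 = s6 XOR s4 = HIGH XOR HIGH = LOW
s8 = x5 OR s5 = LOW OR HIGH = HIGH
s12 = s4 XOR s7 = HIGH XOR LOW = HIGH
s13 = s8 XOR s6 = HIGH XOR HIGH = LOW
s14 = x4 XNOR s12 = LOW XNOR HIGH = LOW
s17 = s14 XOR s12 = LOW XOR HIGH = HIGH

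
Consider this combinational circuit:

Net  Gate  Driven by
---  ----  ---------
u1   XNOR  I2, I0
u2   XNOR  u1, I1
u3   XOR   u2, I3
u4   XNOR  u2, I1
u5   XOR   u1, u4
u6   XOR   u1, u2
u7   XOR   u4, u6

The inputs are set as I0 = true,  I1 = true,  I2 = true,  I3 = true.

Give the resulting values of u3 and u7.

u1 = I2 XNOR I0 = true XNOR true = true
u2 = u1 XNOR I1 = true XNOR true = true
u3 = u2 XOR I3 = true XOR true = false
u4 = u2 XNOR I1 = true XNOR true = true
u6 = u1 XOR u2 = true XOR true = false
u7 = u4 XOR u6 = true XOR false = true

u3 = false; u7 = true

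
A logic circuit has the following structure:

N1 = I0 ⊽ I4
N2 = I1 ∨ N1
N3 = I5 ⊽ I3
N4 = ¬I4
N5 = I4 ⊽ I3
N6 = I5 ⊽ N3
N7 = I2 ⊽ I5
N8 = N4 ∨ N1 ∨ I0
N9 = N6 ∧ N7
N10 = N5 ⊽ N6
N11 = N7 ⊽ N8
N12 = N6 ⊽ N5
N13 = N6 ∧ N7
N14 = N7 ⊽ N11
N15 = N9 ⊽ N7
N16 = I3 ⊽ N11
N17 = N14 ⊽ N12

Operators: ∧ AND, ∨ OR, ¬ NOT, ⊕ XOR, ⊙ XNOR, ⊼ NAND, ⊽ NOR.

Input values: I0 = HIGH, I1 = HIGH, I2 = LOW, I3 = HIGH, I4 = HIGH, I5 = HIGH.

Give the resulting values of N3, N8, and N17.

N1 = I0 NOR I4 = HIGH NOR HIGH = LOW
N3 = I5 NOR I3 = HIGH NOR HIGH = LOW
N4 = NOT I4 = NOT HIGH = LOW
N5 = I4 NOR I3 = HIGH NOR HIGH = LOW
N6 = I5 NOR N3 = HIGH NOR LOW = LOW
N7 = I2 NOR I5 = LOW NOR HIGH = LOW
N8 = N4 OR N1 OR I0 = LOW OR LOW OR HIGH = HIGH
N11 = N7 NOR N8 = LOW NOR HIGH = LOW
N12 = N6 NOR N5 = LOW NOR LOW = HIGH
N14 = N7 NOR N11 = LOW NOR LOW = HIGH
N17 = N14 NOR N12 = HIGH NOR HIGH = LOW

N3 = LOW, N8 = HIGH, N17 = LOW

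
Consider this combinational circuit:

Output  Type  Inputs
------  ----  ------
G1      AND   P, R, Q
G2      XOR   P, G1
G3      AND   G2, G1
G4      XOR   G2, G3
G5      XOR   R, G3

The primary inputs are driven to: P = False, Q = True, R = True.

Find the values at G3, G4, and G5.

G1 = P AND R AND Q = False AND True AND True = False
G2 = P XOR G1 = False XOR False = False
G3 = G2 AND G1 = False AND False = False
G4 = G2 XOR G3 = False XOR False = False
G5 = R XOR G3 = True XOR False = True

G3 = False, G4 = False, G5 = True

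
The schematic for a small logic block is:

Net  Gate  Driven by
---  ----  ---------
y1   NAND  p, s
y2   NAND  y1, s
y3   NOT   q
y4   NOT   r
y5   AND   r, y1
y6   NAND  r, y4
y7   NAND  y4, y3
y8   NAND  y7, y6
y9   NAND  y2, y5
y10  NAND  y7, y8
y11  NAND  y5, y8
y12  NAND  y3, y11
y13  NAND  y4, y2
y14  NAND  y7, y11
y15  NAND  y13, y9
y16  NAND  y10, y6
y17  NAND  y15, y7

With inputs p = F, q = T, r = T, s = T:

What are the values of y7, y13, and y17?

y1 = p NAND s = F NAND T = T
y2 = y1 NAND s = T NAND T = F
y3 = NOT q = NOT T = F
y4 = NOT r = NOT T = F
y5 = r AND y1 = T AND T = T
y7 = y4 NAND y3 = F NAND F = T
y9 = y2 NAND y5 = F NAND T = T
y13 = y4 NAND y2 = F NAND F = T
y15 = y13 NAND y9 = T NAND T = F
y17 = y15 NAND y7 = F NAND T = T

y7 = T, y13 = T, y17 = T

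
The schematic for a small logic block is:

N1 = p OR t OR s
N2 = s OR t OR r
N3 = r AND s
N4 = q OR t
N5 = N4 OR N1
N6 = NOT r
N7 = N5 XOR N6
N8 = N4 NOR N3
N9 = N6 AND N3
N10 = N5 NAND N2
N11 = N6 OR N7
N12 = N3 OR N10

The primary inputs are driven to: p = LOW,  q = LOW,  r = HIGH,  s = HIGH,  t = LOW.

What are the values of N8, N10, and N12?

N8 = LOW, N10 = LOW, N12 = HIGH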